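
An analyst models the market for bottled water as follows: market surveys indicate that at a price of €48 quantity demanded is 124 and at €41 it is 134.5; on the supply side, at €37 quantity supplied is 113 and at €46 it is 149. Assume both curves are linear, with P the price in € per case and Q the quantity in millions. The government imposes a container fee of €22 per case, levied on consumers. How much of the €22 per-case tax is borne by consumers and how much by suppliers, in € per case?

Demand slope: (134.5 − 124)/(41 − 48) = -1.5, so Qd = 196 − 1.5P.
Supply slope: (149 − 113)/(46 − 37) = 4, so Qs = 4P − 35.
Before the tax: set 196 − 1.5P = 4P − 35 → P* = €42, Q* = 133.
With the tax collected from consumers, demand (in seller-price terms) shifts: Qd = 196 − 1.5(P + 22).
Solving gives Q = 109 with consumers paying €58 and suppliers receiving €36 (the €22 wedge).
Burden on consumers: €16; on suppliers: €6. (They sum to €22.)
The less price-elastic side of the market bears the larger share of a per-unit tax.

Consumers bear €16 per case; suppliers bear €6 per case.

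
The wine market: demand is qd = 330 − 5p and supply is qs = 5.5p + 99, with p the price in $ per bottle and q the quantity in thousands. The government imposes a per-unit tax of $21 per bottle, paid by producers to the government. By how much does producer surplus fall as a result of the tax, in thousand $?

Producer surplus falls by $1925 thousand.

Before the tax: set 330 − 5p = 5.5p + 99 → p* = $22, q* = 220.
With the tax collected from producers, supply shifts: qs = 5.5(p − 21) + 99.
Solving gives q = 165 with buyers paying $33 and producers receiving $12 (the $21 wedge).
ΔPS is the trapezoid between Q = 165 and Q = 220 of height $10: ½ · (220 + 165) · 10 = $1925.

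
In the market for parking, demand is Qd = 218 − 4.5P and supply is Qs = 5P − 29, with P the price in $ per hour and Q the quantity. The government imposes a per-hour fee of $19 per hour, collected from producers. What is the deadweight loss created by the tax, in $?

Without the tax, 218 − 4.5P = 5P − 29 gives 9.5P = 247, so P* = $26 and Q* = 101.
With the tax collected from producers, supply shifts: Qs = 5(P − 19) − 29.
New equilibrium: buyers pay $36, producers receive $17, Q = 56. (Wedge: Pb − Ps = 19.)
Quantity falls by |ΔQ| = |101 − 56| = 45.
DWL = ½ · t · |ΔQ| = ½ · 19 · 45 = $427.5.

Deadweight loss = $427.5.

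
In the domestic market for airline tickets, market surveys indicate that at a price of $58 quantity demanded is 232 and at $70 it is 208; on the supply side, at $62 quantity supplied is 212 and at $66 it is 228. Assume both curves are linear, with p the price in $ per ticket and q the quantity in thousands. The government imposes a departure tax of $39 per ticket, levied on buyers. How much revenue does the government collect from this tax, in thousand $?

Tax revenue = $6552 thousand.

Demand slope: (208 − 232)/(70 − 58) = -2, so qd = 348 − 2p.
Supply slope: (228 − 212)/(66 − 62) = 4, so qs = 4p − 36.
Before the tax: set 348 − 2p = 4p − 36 → p* = $64, q* = 220.
With the tax collected from buyers, demand (in seller-price terms) shifts: qd = 348 − 2(p + 39).
New equilibrium: buyers pay $90, producers receive $51, q = 168. (Wedge: pb − ps = 39.)
Revenue = t · Q = 39 · 168 = $6552.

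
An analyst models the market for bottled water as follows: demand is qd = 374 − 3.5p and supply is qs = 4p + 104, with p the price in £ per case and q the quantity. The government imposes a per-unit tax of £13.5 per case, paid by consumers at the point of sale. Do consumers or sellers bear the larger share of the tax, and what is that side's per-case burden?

Without the tax, 374 − 3.5p = 4p + 104 gives 7.5p = 270, so p* = £36 and q* = 248.
With the tax collected from consumers, demand (in seller-price terms) shifts: qd = 374 − 3.5(p + 13.5).
New equilibrium: consumers pay £43.2, sellers receive £29.7, q = 222.8. (Wedge: pb − ps = 13.5.)
Per-case burden: consumers £7.2, sellers £6.3.
Consumers take the larger share because demand is less price-elastic here (demand slope 3.5 vs supply slope 4).

Consumers bear the larger share: £7.2 per case.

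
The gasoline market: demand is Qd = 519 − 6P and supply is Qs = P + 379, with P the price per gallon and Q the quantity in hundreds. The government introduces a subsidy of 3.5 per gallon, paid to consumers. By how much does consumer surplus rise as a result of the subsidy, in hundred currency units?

Without the subsidy, 519 − 6P = P + 379 gives 7P = 140, so P* = 20 and Q* = 399.
With a per-unit subsidy paid to consumers, each effectively pays P − 3.5, so demand becomes Qd = 519 − 6(P − 3.5).
Solving gives Q = 402 with consumers paying 19.5 and producers receiving 23 (the 3.5 wedge).
ΔCS is the trapezoid between Q = 402 and Q = 399 of height 0.5: ½ · (399 + 402) · 0.5 = 200.25.

Consumer surplus rises by 200.25 hundred.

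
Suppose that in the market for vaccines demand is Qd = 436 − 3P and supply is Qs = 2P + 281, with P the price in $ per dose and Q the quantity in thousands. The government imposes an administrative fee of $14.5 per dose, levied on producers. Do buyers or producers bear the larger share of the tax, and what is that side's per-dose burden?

Producers bear the larger share: $8.7 per dose.

Before the tax: set 436 − 3P = 2P + 281 → P* = $31, Q* = 343.
With the tax collected from producers, supply shifts: Qs = 2(P − 14.5) + 281.
Solving gives Q = 325.6 with buyers paying $36.8 and producers receiving $22.3 (the $14.5 wedge).
Per-dose burden: buyers $5.8, producers $8.7.
Producers take the larger share because supply is less price-elastic here (demand slope 3 vs supply slope 2).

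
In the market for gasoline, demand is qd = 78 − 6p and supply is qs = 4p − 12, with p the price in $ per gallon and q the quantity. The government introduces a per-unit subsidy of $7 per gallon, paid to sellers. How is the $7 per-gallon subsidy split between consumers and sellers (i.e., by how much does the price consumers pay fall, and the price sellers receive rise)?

Without the subsidy, 78 − 6p = 4p − 12 gives 10p = 90, so p* = $9 and q* = 24.
With a per-unit subsidy paid to sellers, each receives p + 7 per unit sold, so supply becomes qs = 4(p + 7) − 12.
New equilibrium: consumers pay $6.2, sellers receive $13.2, q = 40.8. (Wedge: pb − ps = −7.)
Gain to consumers: $2.8; to sellers: $4.2. (They sum to $7.)

Consumers gain $2.8 per gallon; sellers gain $4.2 per gallon.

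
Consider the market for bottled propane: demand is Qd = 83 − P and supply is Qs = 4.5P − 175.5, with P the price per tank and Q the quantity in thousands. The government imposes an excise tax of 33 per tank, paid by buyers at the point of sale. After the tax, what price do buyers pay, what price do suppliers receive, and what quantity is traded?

Without the tax, 83 − P = 4.5P − 175.5 gives 5.5P = 258.5, so P* = 47 and Q* = 36.
With the tax collected from buyers, demand (in seller-price terms) shifts: Qd = 83 − (P + 33).
New equilibrium: buyers pay 74, suppliers receive 41, Q = 9. (Wedge: Pb − Ps = 33.)

Buyers pay 74; suppliers receive 41; quantity = 9.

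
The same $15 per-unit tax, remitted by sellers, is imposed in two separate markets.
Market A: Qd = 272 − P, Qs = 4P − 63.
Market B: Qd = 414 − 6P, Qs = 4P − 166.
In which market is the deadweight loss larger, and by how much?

Market A: pre-tax P* = $67, Q* = 205; post-tax Q = 193; deadweight loss = $90.
Market B: pre-tax P* = $58, Q* = 66; post-tax Q = 30; deadweight loss = $270.
Difference: $90 vs $270 → market B is larger by $180.

Market B, by $180.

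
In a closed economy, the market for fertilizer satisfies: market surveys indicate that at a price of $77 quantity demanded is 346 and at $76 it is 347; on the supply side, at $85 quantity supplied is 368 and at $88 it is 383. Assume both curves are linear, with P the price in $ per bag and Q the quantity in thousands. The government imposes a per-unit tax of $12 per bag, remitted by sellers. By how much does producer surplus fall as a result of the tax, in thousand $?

Demand slope: (347 − 346)/(76 − 77) = -1, so Qd = 423 − P.
Supply slope: (383 − 368)/(88 − 85) = 5, so Qs = 5P − 57.
Before the tax: set 423 − P = 5P − 57 → P* = $80, Q* = 343.
With the tax collected from sellers, supply shifts: Qs = 5(P − 12) − 57.
New equilibrium: buyers pay $90, sellers receive $78, Q = 333. (Wedge: Pb − Ps = 12.)
ΔPS is the trapezoid between Q = 333 and Q = 343 of height $2: ½ · (343 + 333) · 2 = $676.

Producer surplus falls by $676 thousand.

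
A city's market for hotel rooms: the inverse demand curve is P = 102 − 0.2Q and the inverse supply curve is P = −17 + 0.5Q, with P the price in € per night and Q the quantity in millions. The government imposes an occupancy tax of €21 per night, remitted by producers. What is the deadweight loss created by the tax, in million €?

Inverting to Q(P) form: Qd = 510 − 5P; Qs = 2P + 34.
Without the tax, 510 − 5P = 2P + 34 gives 7P = 476, so P* = €68 and Q* = 170.
With the tax collected from producers, supply shifts: Qs = 2(P − 21) + 34.
New equilibrium: consumers pay €74, producers receive €53, Q = 140. (Wedge: Pb − Ps = 21.)
Quantity falls by |ΔQ| = |170 − 140| = 30.
DWL = ½ · t · |ΔQ| = ½ · 21 · 30 = €315.

Deadweight loss = €315 million.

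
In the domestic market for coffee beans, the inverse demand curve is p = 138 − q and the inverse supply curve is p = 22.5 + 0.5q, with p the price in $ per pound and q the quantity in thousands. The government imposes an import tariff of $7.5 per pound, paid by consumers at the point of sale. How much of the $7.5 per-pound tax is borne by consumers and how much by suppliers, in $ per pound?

Consumers bear $5 per pound; suppliers bear $2.5 per pound.

Rewrite in direct form: qd = 138 − p and qs = 2p − 45.
Without the tax, 138 − p = 2p − 45 gives 3p = 183, so p* = $61 and q* = 77.
With the tax collected from consumers, demand (in seller-price terms) shifts: qd = 138 − (p + 7.5).
Solving gives q = 72 with consumers paying $66 and suppliers receiving $58.5 (the $7.5 wedge).
Burden on consumers: $5; on suppliers: $2.5. (They sum to $7.5.)
The less price-elastic side of the market bears the larger share of a per-unit tax.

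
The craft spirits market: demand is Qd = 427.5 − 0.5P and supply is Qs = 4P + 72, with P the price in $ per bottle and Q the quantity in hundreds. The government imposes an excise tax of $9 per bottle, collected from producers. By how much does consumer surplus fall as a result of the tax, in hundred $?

Consumer surplus falls by $3088 hundred.

Before the tax: set 427.5 − 0.5P = 4P + 72 → P* = $79, Q* = 388.
With the tax collected from producers, supply shifts: Qs = 4(P − 9) + 72.
New equilibrium: consumers pay $87, producers receive $78, Q = 384. (Wedge: Pb − Ps = 9.)
ΔCS is the trapezoid between Q = 384 and Q = 388 of height $8: ½ · (388 + 384) · 8 = $3088.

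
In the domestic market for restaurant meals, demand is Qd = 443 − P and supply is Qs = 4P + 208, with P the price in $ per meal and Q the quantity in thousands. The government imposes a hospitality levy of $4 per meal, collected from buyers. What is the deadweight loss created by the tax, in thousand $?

Without the tax, 443 − P = 4P + 208 gives 5P = 235, so P* = $47 and Q* = 396.
With the tax collected from buyers, demand (in seller-price terms) shifts: Qd = 443 − (P + 4).
New equilibrium: buyers pay $50.2, suppliers receive $46.2, Q = 392.8. (Wedge: Pb − Ps = 4.)
Quantity falls by |ΔQ| = |396 − 392.8| = 3.2.
DWL = ½ · t · |ΔQ| = ½ · 4 · 3.2 = $6.4.

Deadweight loss = $6.4 thousand.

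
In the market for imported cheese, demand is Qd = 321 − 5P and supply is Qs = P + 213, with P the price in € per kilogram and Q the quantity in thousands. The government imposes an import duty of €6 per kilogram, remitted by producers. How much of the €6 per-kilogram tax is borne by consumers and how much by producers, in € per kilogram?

Consumers bear €1 per kilogram; producers bear €5 per kilogram.

Before the tax: set 321 − 5P = P + 213 → P* = €18, Q* = 231.
With the tax collected from producers, supply shifts: Qs = (P − 6) + 213.
Solving gives Q = 226 with consumers paying €19 and producers receiving €13 (the €6 wedge).
Burden on consumers: €1; on producers: €5. (They sum to €6.)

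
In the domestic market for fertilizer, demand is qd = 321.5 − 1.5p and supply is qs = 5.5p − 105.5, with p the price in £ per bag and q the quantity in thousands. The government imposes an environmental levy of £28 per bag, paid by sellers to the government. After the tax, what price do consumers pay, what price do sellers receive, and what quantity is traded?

Consumers pay £83; sellers receive £55; quantity = 197.

Before the tax: set 321.5 − 1.5p = 5.5p − 105.5 → p* = £61, q* = 230.
With the tax collected from sellers, supply shifts: qs = 5.5(p − 28) − 105.5.
New equilibrium: consumers pay £83, sellers receive £55, q = 197. (Wedge: pb − ps = 28.)
The less price-elastic side of the market bears the larger share of a per-unit tax.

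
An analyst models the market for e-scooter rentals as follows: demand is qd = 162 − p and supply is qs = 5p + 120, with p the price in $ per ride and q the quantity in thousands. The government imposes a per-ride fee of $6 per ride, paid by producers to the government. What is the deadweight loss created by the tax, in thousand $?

Before the tax: set 162 − p = 5p + 120 → p* = $7, q* = 155.
With the tax collected from producers, supply shifts: qs = 5(p − 6) + 120.
Solving gives q = 150 with consumers paying $12 and producers receiving $6 (the $6 wedge).
Quantity falls by |ΔQ| = |155 − 150| = 5.
DWL = ½ · t · |ΔQ| = ½ · 6 · 5 = $15.

Deadweight loss = $15 thousand.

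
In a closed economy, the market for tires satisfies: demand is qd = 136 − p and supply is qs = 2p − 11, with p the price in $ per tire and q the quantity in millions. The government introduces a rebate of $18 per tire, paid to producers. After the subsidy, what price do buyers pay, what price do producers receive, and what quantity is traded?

Buyers pay $37; producers receive $55; quantity = 99.

Before the subsidy: set 136 − p = 2p − 11 → p* = $49, q* = 87.
With a per-unit subsidy paid to producers, each receives p + 18 per unit sold, so supply becomes qs = 2(p + 18) − 11.
New equilibrium: buyers pay $37, producers receive $55, q = 99. (Wedge: pb − ps = −18.)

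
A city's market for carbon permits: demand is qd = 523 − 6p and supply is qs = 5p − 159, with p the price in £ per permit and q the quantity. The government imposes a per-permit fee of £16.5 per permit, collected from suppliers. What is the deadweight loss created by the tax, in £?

Before the tax: set 523 − 6p = 5p − 159 → p* = £62, q* = 151.
With the tax collected from suppliers, supply shifts: qs = 5(p − 16.5) − 159.
Solving gives q = 106 with consumers paying £69.5 and suppliers receiving £53 (the £16.5 wedge).
Quantity falls by |ΔQ| = |151 − 106| = 45.
DWL = ½ · t · |ΔQ| = ½ · 16.5 · 45 = £371.25.

Deadweight loss = £371.25.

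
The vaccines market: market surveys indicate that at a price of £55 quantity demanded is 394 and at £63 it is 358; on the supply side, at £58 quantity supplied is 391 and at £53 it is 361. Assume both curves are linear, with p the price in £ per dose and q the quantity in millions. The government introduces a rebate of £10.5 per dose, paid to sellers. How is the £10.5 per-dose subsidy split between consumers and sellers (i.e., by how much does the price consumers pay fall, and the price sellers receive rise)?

Demand slope: (358 − 394)/(63 − 55) = -4.5, so qd = 641.5 − 4.5p.
Supply slope: (361 − 391)/(53 − 58) = 6, so qs = 6p + 43.
Without the subsidy, 641.5 − 4.5p = 6p + 43 gives 10.5p = 598.5, so p* = £57 and q* = 385.
With a per-unit subsidy paid to sellers, each receives p + 10.5 per unit sold, so supply becomes qs = 6(p + 10.5) + 43.
Solving gives q = 412 with consumers paying £51 and sellers receiving £61.5 (the £10.5 wedge).
Gain to consumers: £6; to sellers: £4.5. (They sum to £10.5.)

Consumers gain £6 per dose; sellers gain £4.5 per dose.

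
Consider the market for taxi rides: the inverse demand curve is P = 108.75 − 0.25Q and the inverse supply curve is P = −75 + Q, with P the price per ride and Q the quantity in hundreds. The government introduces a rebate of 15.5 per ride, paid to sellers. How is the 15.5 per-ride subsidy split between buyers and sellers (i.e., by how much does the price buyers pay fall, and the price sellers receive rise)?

Rewrite in direct form: Qd = 435 − 4P and Qs = P + 75.
Before the subsidy: set 435 − 4P = P + 75 → P* = 72, Q* = 147.
With a per-unit subsidy paid to sellers, each receives P + 15.5 per unit sold, so supply becomes Qs = (P + 15.5) + 75.
New equilibrium: buyers pay 68.9, sellers receive 84.4, Q = 159.4. (Wedge: Pb − Ps = −15.5.)
Gain to buyers: 3.1; to sellers: 12.4. (They sum to 15.5.)

Buyers gain 3.1 per ride; sellers gain 12.4 per ride.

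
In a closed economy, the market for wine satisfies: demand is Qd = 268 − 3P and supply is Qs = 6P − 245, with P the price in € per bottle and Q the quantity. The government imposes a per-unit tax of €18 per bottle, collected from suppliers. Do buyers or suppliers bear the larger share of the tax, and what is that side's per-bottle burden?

Buyers bear the larger share: €12 per bottle.

Before the tax: set 268 − 3P = 6P − 245 → P* = €57, Q* = 97.
With the tax collected from suppliers, supply shifts: Qs = 6(P − 18) − 245.
Solving gives Q = 61 with buyers paying €69 and suppliers receiving €51 (the €18 wedge).
Per-bottle burden: buyers €12, suppliers €6.
Buyers take the larger share because demand is less price-elastic here (demand slope 3 vs supply slope 6).
The less price-elastic side of the market bears the larger share of a per-unit tax.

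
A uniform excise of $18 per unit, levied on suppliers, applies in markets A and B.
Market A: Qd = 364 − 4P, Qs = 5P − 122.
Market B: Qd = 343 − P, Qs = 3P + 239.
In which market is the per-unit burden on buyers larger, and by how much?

Market B, by $3.5.

Market A: pre-tax P* = $54, Q* = 148; post-tax Q = 108; per-unit burden on buyers = $10.
Market B: pre-tax P* = $26, Q* = 317; post-tax Q = 303.5; per-unit burden on buyers = $13.5.
Difference: $10 vs $13.5 → market B is larger by $3.5.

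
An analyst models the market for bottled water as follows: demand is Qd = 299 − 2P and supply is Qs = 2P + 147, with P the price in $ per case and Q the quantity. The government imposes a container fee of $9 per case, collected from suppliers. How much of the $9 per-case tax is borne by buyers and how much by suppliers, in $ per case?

Buyers bear $4.5 per case; suppliers bear $4.5 per case.

Without the tax, 299 − 2P = 2P + 147 gives 4P = 152, so P* = $38 and Q* = 223.
With the tax collected from suppliers, supply shifts: Qs = 2(P − 9) + 147.
New equilibrium: buyers pay $42.5, suppliers receive $33.5, Q = 214. (Wedge: Pb − Ps = 9.)
Burden on buyers: $4.5; on suppliers: $4.5. (They sum to $9.)
The less price-elastic side of the market bears the larger share of a per-unit tax.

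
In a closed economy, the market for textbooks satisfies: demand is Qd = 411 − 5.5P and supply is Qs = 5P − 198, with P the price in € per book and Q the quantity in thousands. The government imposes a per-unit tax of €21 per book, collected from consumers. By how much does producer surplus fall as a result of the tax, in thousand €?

Without the tax, 411 − 5.5P = 5P − 198 gives 10.5P = 609, so P* = €58 and Q* = 92.
With the tax collected from consumers, demand (in seller-price terms) shifts: Qd = 411 − 5.5(P + 21).
Solving gives Q = 37 with consumers paying €68 and sellers receiving €47 (the €21 wedge).
ΔPS is the trapezoid between Q = 37 and Q = 92 of height €11: ½ · (92 + 37) · 11 = €709.5.

Producer surplus falls by €709.5 thousand.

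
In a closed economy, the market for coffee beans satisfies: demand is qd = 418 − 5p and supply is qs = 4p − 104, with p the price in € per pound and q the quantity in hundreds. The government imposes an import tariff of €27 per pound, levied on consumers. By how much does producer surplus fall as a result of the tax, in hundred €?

Producer surplus falls by €1470 hundred.

Without the tax, 418 − 5p = 4p − 104 gives 9p = 522, so p* = €58 and q* = 128.
With the tax collected from consumers, demand (in seller-price terms) shifts: qd = 418 − 5(p + 27).
New equilibrium: consumers pay €70, producers receive €43, q = 68. (Wedge: pb − ps = 27.)
ΔPS is the trapezoid between Q = 68 and Q = 128 of height €15: ½ · (128 + 68) · 15 = €1470.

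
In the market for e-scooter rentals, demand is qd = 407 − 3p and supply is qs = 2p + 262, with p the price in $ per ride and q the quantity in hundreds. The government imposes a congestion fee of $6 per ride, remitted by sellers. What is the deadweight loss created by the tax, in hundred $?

Deadweight loss = $21.6 hundred.

Without the tax, 407 − 3p = 2p + 262 gives 5p = 145, so p* = $29 and q* = 320.
With the tax collected from sellers, supply shifts: qs = 2(p − 6) + 262.
Solving gives q = 312.8 with buyers paying $31.4 and sellers receiving $25.4 (the $6 wedge).
Quantity falls by |ΔQ| = |320 − 312.8| = 7.2.
DWL = ½ · t · |ΔQ| = ½ · 6 · 7.2 = $21.6.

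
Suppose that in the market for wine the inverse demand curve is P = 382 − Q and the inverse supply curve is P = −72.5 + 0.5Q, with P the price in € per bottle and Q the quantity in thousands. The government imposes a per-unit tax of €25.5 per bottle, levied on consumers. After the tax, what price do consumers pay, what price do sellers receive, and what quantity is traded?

Rewrite in direct form: Qd = 382 − P and Qs = 2P + 145.
Without the tax, 382 − P = 2P + 145 gives 3P = 237, so P* = €79 and Q* = 303.
With the tax collected from consumers, demand (in seller-price terms) shifts: Qd = 382 − (P + 25.5).
Solving gives Q = 286 with consumers paying €96 and sellers receiving €70.5 (the €25.5 wedge).
The less price-elastic side of the market bears the larger share of a per-unit tax.

Consumers pay €96; sellers receive €70.5; quantity = 286.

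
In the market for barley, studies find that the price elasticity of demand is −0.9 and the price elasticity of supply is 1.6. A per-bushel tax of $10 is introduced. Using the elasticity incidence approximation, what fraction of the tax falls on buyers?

Buyers' share ≈ 0.64.

Incidence ratio: buyers' share ≈ εs / (εs + |εd|) = 1.6 / (1.6 + 0.9) = 0.64.
Supply is the more elastic side, so buyers bear the larger share.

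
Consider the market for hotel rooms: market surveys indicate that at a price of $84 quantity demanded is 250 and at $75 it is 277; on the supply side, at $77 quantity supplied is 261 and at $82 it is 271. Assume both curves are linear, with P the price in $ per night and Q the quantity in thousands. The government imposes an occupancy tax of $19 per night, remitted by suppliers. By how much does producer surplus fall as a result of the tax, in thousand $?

Producer surplus falls by $2891.04 thousand.

Demand slope: (277 − 250)/(75 − 84) = -3, so Qd = 502 − 3P.
Supply slope: (271 − 261)/(82 − 77) = 2, so Qs = 2P + 107.
Before the tax: set 502 − 3P = 2P + 107 → P* = $79, Q* = 265.
With the tax collected from suppliers, supply shifts: Qs = 2(P − 19) + 107.
New equilibrium: buyers pay $86.6, suppliers receive $67.6, Q = 242.2. (Wedge: Pb − Ps = 19.)
ΔPS is the trapezoid between Q = 242.2 and Q = 265 of height $11.4: ½ · (265 + 242.2) · 11.4 = $2891.04.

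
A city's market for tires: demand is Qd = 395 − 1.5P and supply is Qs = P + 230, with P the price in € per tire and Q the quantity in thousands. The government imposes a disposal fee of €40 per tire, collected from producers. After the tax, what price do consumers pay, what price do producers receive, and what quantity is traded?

Consumers pay €82; producers receive €42; quantity = 272.

Before the tax: set 395 − 1.5P = P + 230 → P* = €66, Q* = 296.
With the tax collected from producers, supply shifts: Qs = (P − 40) + 230.
New equilibrium: consumers pay €82, producers receive €42, Q = 272. (Wedge: Pb − Ps = 40.)
The less price-elastic side of the market bears the larger share of a per-unit tax.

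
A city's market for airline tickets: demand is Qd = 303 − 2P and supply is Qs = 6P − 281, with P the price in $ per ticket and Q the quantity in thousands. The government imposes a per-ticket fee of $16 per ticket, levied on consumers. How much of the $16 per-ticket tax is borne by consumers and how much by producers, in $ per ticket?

Before the tax: set 303 − 2P = 6P − 281 → P* = $73, Q* = 157.
With the tax collected from consumers, demand (in seller-price terms) shifts: Qd = 303 − 2(P + 16).
Solving gives Q = 133 with consumers paying $85 and producers receiving $69 (the $16 wedge).
Burden on consumers: $12; on producers: $4. (They sum to $16.)
The less price-elastic side of the market bears the larger share of a per-unit tax.

Consumers bear $12 per ticket; producers bear $4 per ticket.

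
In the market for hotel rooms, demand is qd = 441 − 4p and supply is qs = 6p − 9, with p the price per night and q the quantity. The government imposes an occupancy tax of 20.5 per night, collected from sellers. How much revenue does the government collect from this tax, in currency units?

Tax revenue = 4341.9.

Before the tax: set 441 − 4p = 6p − 9 → p* = 45, q* = 261.
With the tax collected from sellers, supply shifts: qs = 6(p − 20.5) − 9.
New equilibrium: buyers pay 57.3, sellers receive 36.8, q = 211.8. (Wedge: pb − ps = 20.5.)
Revenue = t · Q = 20.5 · 211.8 = 4341.9.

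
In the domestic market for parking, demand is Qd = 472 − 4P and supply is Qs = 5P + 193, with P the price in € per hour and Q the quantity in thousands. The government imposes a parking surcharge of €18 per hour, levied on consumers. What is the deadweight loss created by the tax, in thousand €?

Deadweight loss = €360 thousand.

Without the tax, 472 − 4P = 5P + 193 gives 9P = 279, so P* = €31 and Q* = 348.
With the tax collected from consumers, demand (in seller-price terms) shifts: Qd = 472 − 4(P + 18).
Solving gives Q = 308 with consumers paying €41 and producers receiving €23 (the €18 wedge).
Quantity falls by |ΔQ| = |348 − 308| = 40.
DWL = ½ · t · |ΔQ| = ½ · 18 · 40 = €360.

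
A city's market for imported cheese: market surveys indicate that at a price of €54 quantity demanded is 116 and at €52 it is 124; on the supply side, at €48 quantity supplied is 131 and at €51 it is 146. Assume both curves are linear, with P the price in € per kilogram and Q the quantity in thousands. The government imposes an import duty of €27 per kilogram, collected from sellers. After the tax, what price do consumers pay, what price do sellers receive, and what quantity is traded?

Consumers pay €64; sellers receive €37; quantity = 76.

Demand slope: (124 − 116)/(52 − 54) = -4, so Qd = 332 − 4P.
Supply slope: (146 − 131)/(51 − 48) = 5, so Qs = 5P − 109.
Without the tax, 332 − 4P = 5P − 109 gives 9P = 441, so P* = €49 and Q* = 136.
With the tax collected from sellers, supply shifts: Qs = 5(P − 27) − 109.
Solving gives Q = 76 with consumers paying €64 and sellers receiving €37 (the €27 wedge).
The less price-elastic side of the market bears the larger share of a per-unit tax.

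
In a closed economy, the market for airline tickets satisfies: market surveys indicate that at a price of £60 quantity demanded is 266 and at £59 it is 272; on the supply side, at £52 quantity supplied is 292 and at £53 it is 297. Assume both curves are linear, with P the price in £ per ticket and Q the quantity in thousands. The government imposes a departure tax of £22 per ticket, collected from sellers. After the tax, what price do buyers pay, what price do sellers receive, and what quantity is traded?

Demand slope: (272 − 266)/(59 − 60) = -6, so Qd = 626 − 6P.
Supply slope: (297 − 292)/(53 − 52) = 5, so Qs = 5P + 32.
Before the tax: set 626 − 6P = 5P + 32 → P* = £54, Q* = 302.
With the tax collected from sellers, supply shifts: Qs = 5(P − 22) + 32.
New equilibrium: buyers pay £64, sellers receive £42, Q = 242. (Wedge: Pb − Ps = 22.)

Buyers pay £64; sellers receive £42; quantity = 242.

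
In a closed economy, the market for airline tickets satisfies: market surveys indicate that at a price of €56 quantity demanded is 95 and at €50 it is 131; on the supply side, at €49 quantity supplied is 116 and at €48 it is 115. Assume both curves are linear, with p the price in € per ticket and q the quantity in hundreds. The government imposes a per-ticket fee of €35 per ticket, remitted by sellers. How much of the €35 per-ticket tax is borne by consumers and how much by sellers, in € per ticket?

Demand slope: (131 − 95)/(50 − 56) = -6, so qd = 431 − 6p.
Supply slope: (115 − 116)/(48 − 49) = 1, so qs = p + 67.
Without the tax, 431 − 6p = p + 67 gives 7p = 364, so p* = €52 and q* = 119.
With the tax collected from sellers, supply shifts: qs = (p − 35) + 67.
New equilibrium: consumers pay €57, sellers receive €22, q = 89. (Wedge: pb − ps = 35.)
Burden on consumers: €5; on sellers: €30. (They sum to €35.)
The less price-elastic side of the market bears the larger share of a per-unit tax.

Consumers bear €5 per ticket; sellers bear €30 per ticket.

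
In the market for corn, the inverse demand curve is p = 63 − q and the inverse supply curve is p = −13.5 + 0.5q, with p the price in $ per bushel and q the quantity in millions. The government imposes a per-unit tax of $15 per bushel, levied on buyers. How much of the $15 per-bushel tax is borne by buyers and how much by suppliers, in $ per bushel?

Buyers bear $10 per bushel; suppliers bear $5 per bushel.

Inverting to q(p) form: qd = 63 − p; qs = 2p + 27.
Before the tax: set 63 − p = 2p + 27 → p* = $12, q* = 51.
With the tax collected from buyers, demand (in seller-price terms) shifts: qd = 63 − (p + 15).
Solving gives q = 41 with buyers paying $22 and suppliers receiving $7 (the $15 wedge).
Burden on buyers: $10; on suppliers: $5. (They sum to $15.)
The less price-elastic side of the market bears the larger share of a per-unit tax.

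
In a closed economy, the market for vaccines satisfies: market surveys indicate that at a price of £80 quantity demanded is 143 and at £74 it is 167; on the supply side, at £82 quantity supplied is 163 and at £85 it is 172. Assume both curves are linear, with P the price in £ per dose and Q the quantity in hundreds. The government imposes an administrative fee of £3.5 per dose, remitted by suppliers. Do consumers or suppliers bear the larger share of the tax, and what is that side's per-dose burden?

Demand slope: (167 − 143)/(74 − 80) = -4, so Qd = 463 − 4P.
Supply slope: (172 − 163)/(85 − 82) = 3, so Qs = 3P − 83.
Before the tax: set 463 − 4P = 3P − 83 → P* = £78, Q* = 151.
With the tax collected from suppliers, supply shifts: Qs = 3(P − 3.5) − 83.
New equilibrium: consumers pay £79.5, suppliers receive £76, Q = 145. (Wedge: Pb − Ps = 3.5.)
Per-dose burden: consumers £1.5, suppliers £2.
Suppliers take the larger share because supply is less price-elastic here (demand slope 4 vs supply slope 3).

Suppliers bear the larger share: £2 per dose.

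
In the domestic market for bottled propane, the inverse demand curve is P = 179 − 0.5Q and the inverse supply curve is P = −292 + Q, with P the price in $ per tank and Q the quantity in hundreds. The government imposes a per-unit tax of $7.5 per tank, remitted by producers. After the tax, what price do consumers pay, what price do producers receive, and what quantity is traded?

Consumers pay $24.5; producers receive $17; quantity = 309.

Inverting to Q(P) form: Qd = 358 − 2P; Qs = P + 292.
Before the tax: set 358 − 2P = P + 292 → P* = $22, Q* = 314.
With the tax collected from producers, supply shifts: Qs = (P − 7.5) + 292.
Solving gives Q = 309 with consumers paying $24.5 and producers receiving $17 (the $7.5 wedge).
The less price-elastic side of the market bears the larger share of a per-unit tax.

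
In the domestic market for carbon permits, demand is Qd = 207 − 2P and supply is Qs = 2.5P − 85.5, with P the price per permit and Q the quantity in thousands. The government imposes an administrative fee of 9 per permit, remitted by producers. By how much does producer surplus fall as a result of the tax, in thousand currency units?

Producer surplus falls by 288 thousand.

Without the tax, 207 − 2P = 2.5P − 85.5 gives 4.5P = 292.5, so P* = 65 and Q* = 77.
With the tax collected from producers, supply shifts: Qs = 2.5(P − 9) − 85.5.
Solving gives Q = 67 with buyers paying 70 and producers receiving 61 (the 9 wedge).
ΔPS is the trapezoid between Q = 67 and Q = 77 of height 4: ½ · (77 + 67) · 4 = 288.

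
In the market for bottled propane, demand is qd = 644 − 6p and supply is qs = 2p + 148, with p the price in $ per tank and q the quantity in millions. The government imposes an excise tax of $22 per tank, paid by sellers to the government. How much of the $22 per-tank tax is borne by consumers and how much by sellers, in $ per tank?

Consumers bear $5.5 per tank; sellers bear $16.5 per tank.

Without the tax, 644 − 6p = 2p + 148 gives 8p = 496, so p* = $62 and q* = 272.
With the tax collected from sellers, supply shifts: qs = 2(p − 22) + 148.
Solving gives q = 239 with consumers paying $67.5 and sellers receiving $45.5 (the $22 wedge).
Burden on consumers: $5.5; on sellers: $16.5. (They sum to $22.)
The less price-elastic side of the market bears the larger share of a per-unit tax.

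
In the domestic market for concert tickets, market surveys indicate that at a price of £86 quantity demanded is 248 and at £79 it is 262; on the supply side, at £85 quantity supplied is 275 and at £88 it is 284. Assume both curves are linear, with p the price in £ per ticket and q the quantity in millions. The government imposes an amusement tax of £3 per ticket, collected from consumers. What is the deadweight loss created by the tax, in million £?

Deadweight loss = £5.4 million.

Demand slope: (262 − 248)/(79 − 86) = -2, so qd = 420 − 2p.
Supply slope: (284 − 275)/(88 − 85) = 3, so qs = 3p + 20.
Before the tax: set 420 − 2p = 3p + 20 → p* = £80, q* = 260.
With the tax collected from consumers, demand (in seller-price terms) shifts: qd = 420 − 2(p + 3).
Solving gives q = 256.4 with consumers paying £81.8 and producers receiving £78.8 (the £3 wedge).
Quantity falls by |ΔQ| = |260 − 256.4| = 3.6.
DWL = ½ · t · |ΔQ| = ½ · 3 · 3.6 = £5.4.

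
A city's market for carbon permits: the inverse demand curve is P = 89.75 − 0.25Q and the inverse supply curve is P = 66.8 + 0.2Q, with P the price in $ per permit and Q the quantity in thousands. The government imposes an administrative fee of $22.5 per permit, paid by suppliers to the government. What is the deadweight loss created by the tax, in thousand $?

Deadweight loss = $562.5 thousand.

Inverting to Q(P) form: Qd = 359 − 4P; Qs = 5P − 334.
Without the tax, 359 − 4P = 5P − 334 gives 9P = 693, so P* = $77 and Q* = 51.
With the tax collected from suppliers, supply shifts: Qs = 5(P − 22.5) − 334.
Solving gives Q = 1 with consumers paying $89.5 and suppliers receiving $67 (the $22.5 wedge).
Quantity falls by |ΔQ| = |51 − 1| = 50.
DWL = ½ · t · |ΔQ| = ½ · 22.5 · 50 = $562.5.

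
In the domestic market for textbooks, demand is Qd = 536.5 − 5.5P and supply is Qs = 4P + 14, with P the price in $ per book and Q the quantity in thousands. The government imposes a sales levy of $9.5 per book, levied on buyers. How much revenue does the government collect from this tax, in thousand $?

Without the tax, 536.5 − 5.5P = 4P + 14 gives 9.5P = 522.5, so P* = $55 and Q* = 234.
With the tax collected from buyers, demand (in seller-price terms) shifts: Qd = 536.5 − 5.5(P + 9.5).
Solving gives Q = 212 with buyers paying $59 and sellers receiving $49.5 (the $9.5 wedge).
Revenue = t · Q = 9.5 · 212 = $2014.

Tax revenue = $2014 thousand.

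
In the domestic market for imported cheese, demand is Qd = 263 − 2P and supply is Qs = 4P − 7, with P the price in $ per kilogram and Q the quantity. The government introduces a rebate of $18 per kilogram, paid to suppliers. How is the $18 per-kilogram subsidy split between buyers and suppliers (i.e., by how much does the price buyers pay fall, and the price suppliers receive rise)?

Buyers gain $12 per kilogram; suppliers gain $6 per kilogram.

Without the subsidy, 263 − 2P = 4P − 7 gives 6P = 270, so P* = $45 and Q* = 173.
With a per-unit subsidy paid to suppliers, each receives P + 18 per unit sold, so supply becomes Qs = 4(P + 18) − 7.
New equilibrium: buyers pay $33, suppliers receive $51, Q = 197. (Wedge: Pb − Ps = −18.)
Gain to buyers: $12; to suppliers: $6. (They sum to $18.)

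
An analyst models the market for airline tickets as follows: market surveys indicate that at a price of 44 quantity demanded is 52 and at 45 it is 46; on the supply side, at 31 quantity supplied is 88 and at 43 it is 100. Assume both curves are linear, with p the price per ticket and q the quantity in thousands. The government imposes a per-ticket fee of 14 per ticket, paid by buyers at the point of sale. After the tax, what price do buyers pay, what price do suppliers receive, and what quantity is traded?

Demand slope: (46 − 52)/(45 − 44) = -6, so qd = 316 − 6p.
Supply slope: (100 − 88)/(43 − 31) = 1, so qs = p + 57.
Before the tax: set 316 − 6p = p + 57 → p* = 37, q* = 94.
With the tax collected from buyers, demand (in seller-price terms) shifts: qd = 316 − 6(p + 14).
New equilibrium: buyers pay 39, suppliers receive 25, q = 82. (Wedge: pb − ps = 14.)
The less price-elastic side of the market bears the larger share of a per-unit tax.

Buyers pay 39; suppliers receive 25; quantity = 82.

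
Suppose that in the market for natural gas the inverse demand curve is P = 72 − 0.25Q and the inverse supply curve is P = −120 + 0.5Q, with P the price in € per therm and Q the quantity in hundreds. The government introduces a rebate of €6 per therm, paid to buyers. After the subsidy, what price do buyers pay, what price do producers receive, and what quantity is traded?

Inverting to Q(P) form: Qd = 288 − 4P; Qs = 2P + 240.
Before the subsidy: set 288 − 4P = 2P + 240 → P* = €8, Q* = 256.
With a per-unit subsidy paid to buyers, each effectively pays P − 6, so demand becomes Qd = 288 − 4(P − 6).
New equilibrium: buyers pay €6, producers receive €12, Q = 264. (Wedge: Pb − Ps = −6.)

Buyers pay €6; producers receive €12; quantity = 264.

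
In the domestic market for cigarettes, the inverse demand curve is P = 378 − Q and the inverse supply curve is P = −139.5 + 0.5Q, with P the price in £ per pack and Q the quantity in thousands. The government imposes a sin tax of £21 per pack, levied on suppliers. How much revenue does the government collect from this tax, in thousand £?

Inverting to Q(P) form: Qd = 378 − P; Qs = 2P + 279.
Before the tax: set 378 − P = 2P + 279 → P* = £33, Q* = 345.
With the tax collected from suppliers, supply shifts: Qs = 2(P − 21) + 279.
Solving gives Q = 331 with consumers paying £47 and suppliers receiving £26 (the £21 wedge).
Revenue = t · Q = 21 · 331 = £6951.

Tax revenue = £6951 thousand.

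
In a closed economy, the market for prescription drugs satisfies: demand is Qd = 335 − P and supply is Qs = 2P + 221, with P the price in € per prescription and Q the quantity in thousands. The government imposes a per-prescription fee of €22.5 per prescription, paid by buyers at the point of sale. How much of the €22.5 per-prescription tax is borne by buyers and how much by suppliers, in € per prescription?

Before the tax: set 335 − P = 2P + 221 → P* = €38, Q* = 297.
With the tax collected from buyers, demand (in seller-price terms) shifts: Qd = 335 − (P + 22.5).
New equilibrium: buyers pay €53, suppliers receive €30.5, Q = 282. (Wedge: Pb − Ps = 22.5.)
Burden on buyers: €15; on suppliers: €7.5. (They sum to €22.5.)
The less price-elastic side of the market bears the larger share of a per-unit tax.

Buyers bear €15 per prescription; suppliers bear €7.5 per prescription.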